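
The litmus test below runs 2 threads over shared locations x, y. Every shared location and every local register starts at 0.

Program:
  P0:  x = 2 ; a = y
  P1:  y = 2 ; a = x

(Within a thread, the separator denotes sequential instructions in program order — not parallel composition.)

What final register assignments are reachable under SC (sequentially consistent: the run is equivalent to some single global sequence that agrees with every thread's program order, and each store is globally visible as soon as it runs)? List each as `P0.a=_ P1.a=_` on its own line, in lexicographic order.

outcome vector order: (P0.a,P1.a)
|SC outcomes| = 3

P0.a=0 P1.a=2
P0.a=2 P1.a=0
P0.a=2 P1.a=2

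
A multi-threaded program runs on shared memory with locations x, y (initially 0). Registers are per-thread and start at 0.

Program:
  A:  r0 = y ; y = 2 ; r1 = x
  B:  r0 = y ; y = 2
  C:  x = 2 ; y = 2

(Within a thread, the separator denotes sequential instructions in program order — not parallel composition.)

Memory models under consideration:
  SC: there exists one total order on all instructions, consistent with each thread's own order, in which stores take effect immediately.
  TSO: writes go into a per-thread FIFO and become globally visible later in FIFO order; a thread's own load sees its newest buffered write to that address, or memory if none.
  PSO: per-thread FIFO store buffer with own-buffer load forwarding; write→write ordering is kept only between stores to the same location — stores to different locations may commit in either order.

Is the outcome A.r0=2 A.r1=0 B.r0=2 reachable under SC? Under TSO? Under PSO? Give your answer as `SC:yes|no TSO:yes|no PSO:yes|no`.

outcome vector order: (A.r0,A.r1,B.r0)
[SC] allowed = {0/0/0; 0/0/2; 0/2/0; 0/2/2; 2/0/0; 2/2/0; 2/2/2}
[TSO] allowed = {0/0/0; 0/0/2; 0/2/0; 0/2/2; 2/0/0; 2/2/0; 2/2/2}
[PSO] allowed = {0/0/0; 0/0/2; 0/2/0; 0/2/2; 2/0/0; 2/0/2; 2/2/0; 2/2/2}
target 2/0/2 ∈ {PSO}

SC:no TSO:no PSO:yes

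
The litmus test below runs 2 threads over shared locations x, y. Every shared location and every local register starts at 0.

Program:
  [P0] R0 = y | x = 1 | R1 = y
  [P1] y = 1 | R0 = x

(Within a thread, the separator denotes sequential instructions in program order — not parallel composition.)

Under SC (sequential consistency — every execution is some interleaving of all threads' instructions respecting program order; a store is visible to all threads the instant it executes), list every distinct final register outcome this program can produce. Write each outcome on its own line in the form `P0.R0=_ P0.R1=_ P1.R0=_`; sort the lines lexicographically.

outcome vector order: (P0.R0,P0.R1,P1.R0)
|SC outcomes| = 5

P0.R0=0 P0.R1=0 P1.R0=1
P0.R0=0 P0.R1=1 P1.R0=0
P0.R0=0 P0.R1=1 P1.R0=1
P0.R0=1 P0.R1=1 P1.R0=0
P0.R0=1 P0.R1=1 P1.R0=1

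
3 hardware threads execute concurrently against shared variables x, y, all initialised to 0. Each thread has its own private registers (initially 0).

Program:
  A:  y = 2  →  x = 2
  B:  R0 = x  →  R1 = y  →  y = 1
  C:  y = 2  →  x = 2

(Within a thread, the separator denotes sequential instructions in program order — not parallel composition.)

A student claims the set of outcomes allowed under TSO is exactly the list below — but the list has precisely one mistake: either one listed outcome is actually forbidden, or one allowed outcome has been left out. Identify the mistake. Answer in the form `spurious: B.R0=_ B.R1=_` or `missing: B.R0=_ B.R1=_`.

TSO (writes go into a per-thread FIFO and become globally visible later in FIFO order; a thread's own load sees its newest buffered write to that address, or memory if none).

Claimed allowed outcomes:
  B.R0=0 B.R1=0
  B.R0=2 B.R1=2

outcome vector order: (B.R0,B.R1)
TSO: 3 outcomes — {00, 02, 22}
TSO∖claimed = {02}

missing: B.R0=0 B.R1=2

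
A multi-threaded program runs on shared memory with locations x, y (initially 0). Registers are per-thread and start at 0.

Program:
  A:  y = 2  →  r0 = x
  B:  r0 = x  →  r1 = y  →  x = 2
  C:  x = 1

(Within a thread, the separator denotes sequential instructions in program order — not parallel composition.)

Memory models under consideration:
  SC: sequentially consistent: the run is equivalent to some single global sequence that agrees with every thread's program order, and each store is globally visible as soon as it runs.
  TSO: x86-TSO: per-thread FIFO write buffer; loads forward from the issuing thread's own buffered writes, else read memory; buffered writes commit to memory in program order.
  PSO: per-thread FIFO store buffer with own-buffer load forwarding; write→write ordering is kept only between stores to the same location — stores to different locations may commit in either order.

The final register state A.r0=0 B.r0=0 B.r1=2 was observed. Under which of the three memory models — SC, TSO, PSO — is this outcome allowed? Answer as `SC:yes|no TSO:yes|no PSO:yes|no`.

outcome vector order: (A.r0,B.r0,B.r1)
SC (11): 000, 002, 012, 100, 102, 110, 112, 200, 202, 210, 212
TSO (12): 000, 002, 010, 012, 100, 102, 110, 112, 200, 202, 210, 212
PSO (12): 000, 002, 010, 012, 100, 102, 110, 112, 200, 202, 210, 212
target 002 ∈ {SC,TSO,PSO}

SC:yes TSO:yes PSO:yes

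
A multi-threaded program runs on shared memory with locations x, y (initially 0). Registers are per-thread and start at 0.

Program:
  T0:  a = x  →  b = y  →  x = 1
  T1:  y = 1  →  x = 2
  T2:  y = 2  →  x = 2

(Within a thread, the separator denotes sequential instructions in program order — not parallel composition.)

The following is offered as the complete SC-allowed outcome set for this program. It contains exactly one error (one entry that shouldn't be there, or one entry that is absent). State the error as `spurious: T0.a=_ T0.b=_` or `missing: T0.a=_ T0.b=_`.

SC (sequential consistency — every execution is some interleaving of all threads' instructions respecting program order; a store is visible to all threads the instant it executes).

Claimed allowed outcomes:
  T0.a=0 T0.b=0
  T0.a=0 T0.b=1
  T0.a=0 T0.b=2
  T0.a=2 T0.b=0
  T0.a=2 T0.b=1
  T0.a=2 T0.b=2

spurious: T0.a=2 T0.b=0

outcome vector order: (T0.a,T0.b)
SC: 5 outcomes — {00, 01, 02, 21, 22}
claimed∖SC = {20}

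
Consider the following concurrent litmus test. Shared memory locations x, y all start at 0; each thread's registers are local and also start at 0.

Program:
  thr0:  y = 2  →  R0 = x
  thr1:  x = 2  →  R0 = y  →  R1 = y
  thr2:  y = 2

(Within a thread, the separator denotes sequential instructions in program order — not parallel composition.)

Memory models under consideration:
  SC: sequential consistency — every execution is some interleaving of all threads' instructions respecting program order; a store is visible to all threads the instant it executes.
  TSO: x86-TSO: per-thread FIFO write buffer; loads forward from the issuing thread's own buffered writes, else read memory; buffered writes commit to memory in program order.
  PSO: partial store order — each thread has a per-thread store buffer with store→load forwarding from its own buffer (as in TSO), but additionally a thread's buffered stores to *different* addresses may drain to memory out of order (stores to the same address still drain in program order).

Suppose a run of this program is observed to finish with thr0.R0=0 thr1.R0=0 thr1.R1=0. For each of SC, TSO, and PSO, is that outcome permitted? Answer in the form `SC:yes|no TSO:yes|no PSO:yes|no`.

outcome vector order: (thr0.R0,thr1.R0,thr1.R1)
SC (4): 022; 200; 202; 222
TSO (6): 000; 002; 022; 200; 202; 222
PSO (6): 000; 002; 022; 200; 202; 222
target 000 ∈ {TSO,PSO}

SC:no TSO:yes PSO:yes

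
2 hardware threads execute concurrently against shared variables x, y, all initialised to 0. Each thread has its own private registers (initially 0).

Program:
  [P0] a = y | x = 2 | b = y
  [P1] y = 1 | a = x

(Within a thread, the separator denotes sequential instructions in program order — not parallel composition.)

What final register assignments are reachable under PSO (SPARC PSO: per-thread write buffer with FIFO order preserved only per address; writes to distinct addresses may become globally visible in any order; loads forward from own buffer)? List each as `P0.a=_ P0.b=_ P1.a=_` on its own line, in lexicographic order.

P0.a=0 P0.b=0 P1.a=0
P0.a=0 P0.b=0 P1.a=2
P0.a=0 P0.b=1 P1.a=0
P0.a=0 P0.b=1 P1.a=2
P0.a=1 P0.b=1 P1.a=0
P0.a=1 P0.b=1 P1.a=2

outcome vector order: (P0.a,P0.b,P1.a)
|PSO outcomes| = 6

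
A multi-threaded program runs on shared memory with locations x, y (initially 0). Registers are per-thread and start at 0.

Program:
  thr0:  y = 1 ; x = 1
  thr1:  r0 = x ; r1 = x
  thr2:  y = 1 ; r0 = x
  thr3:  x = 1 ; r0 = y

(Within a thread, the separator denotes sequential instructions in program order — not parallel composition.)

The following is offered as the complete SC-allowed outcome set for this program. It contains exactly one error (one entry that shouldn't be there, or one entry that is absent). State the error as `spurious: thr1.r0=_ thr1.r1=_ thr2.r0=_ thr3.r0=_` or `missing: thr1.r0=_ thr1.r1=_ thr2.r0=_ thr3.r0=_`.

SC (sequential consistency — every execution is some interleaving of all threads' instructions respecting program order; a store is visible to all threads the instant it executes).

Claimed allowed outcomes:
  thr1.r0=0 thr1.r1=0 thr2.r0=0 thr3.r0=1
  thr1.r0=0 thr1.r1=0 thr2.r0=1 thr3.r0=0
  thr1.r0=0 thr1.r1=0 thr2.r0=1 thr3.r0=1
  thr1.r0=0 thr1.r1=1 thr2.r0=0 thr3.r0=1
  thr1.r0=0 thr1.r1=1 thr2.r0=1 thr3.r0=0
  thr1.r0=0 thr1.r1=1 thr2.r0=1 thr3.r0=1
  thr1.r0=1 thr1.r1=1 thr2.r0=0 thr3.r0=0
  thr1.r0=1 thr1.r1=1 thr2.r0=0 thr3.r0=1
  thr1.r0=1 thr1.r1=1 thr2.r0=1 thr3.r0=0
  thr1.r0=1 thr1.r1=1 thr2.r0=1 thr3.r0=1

outcome vector order: (thr1.r0,thr1.r1,thr2.r0,thr3.r0)
SC: 9 outcomes — {0001, 0010, 0011, 0101, 0110, 0111, 1101, 1110, 1111}
claimed∖SC = {1100}

spurious: thr1.r0=1 thr1.r1=1 thr2.r0=0 thr3.r0=0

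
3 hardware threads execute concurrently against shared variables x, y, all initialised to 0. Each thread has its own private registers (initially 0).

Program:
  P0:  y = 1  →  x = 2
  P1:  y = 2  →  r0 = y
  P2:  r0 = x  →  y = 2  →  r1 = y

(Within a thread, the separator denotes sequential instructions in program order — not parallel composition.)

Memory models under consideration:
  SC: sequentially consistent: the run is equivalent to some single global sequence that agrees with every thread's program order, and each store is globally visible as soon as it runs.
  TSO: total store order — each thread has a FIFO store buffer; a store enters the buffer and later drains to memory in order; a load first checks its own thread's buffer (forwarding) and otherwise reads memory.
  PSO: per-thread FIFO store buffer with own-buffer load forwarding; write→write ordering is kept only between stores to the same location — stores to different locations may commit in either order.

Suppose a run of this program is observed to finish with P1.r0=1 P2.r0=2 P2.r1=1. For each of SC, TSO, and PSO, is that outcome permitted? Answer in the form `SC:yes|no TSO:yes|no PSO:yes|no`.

outcome vector order: (P1.r0,P2.r0,P2.r1)
under SC → 101, 102, 122, 201, 202, 222
under TSO → 101, 102, 122, 201, 202, 222
under PSO → 101, 102, 121, 122, 201, 202, 221, 222
target 121 ∈ {PSO}

SC:no TSO:no PSO:yes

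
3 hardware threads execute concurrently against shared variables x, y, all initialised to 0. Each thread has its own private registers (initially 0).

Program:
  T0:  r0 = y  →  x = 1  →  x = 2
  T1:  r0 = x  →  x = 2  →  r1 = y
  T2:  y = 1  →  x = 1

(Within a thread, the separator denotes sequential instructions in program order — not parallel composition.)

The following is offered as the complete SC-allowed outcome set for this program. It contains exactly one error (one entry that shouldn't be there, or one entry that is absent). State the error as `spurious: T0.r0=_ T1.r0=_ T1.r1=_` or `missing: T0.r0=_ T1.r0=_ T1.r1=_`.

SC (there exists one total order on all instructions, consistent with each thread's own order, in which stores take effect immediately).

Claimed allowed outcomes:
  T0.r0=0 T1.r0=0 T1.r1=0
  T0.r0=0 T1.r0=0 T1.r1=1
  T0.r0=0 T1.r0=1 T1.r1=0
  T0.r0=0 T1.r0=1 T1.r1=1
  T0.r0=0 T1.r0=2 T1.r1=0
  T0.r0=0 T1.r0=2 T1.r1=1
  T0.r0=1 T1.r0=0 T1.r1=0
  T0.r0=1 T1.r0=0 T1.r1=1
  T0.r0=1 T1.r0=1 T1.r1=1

missing: T0.r0=1 T1.r0=2 T1.r1=1

outcome vector order: (T0.r0,T1.r0,T1.r1)
SC (10): 000 001 010 011 020 021 100 101 111 121
SC∖claimed = {121}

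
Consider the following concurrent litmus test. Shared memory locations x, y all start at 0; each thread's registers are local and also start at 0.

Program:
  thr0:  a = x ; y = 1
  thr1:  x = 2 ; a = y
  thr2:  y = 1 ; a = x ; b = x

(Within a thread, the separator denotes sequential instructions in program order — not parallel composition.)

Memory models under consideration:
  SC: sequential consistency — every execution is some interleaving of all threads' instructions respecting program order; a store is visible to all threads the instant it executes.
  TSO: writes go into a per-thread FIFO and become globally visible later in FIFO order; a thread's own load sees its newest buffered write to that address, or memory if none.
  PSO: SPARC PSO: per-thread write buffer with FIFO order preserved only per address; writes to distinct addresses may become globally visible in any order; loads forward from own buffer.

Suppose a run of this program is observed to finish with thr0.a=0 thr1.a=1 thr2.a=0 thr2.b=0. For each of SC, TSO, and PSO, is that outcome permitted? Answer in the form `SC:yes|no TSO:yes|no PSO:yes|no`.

SC:yes TSO:yes PSO:yes

outcome vector order: (thr0.a,thr1.a,thr2.a,thr2.b)
under SC → 0022, 0100, 0102, 0122, 2022, 2100, 2102, 2122
under TSO → 0000, 0002, 0022, 0100, 0102, 0122, 2000, 2002, 2022, 2100, 2102, 2122
under PSO → 0000, 0002, 0022, 0100, 0102, 0122, 2000, 2002, 2022, 2100, 2102, 2122
target 0100 ∈ {SC,TSO,PSO}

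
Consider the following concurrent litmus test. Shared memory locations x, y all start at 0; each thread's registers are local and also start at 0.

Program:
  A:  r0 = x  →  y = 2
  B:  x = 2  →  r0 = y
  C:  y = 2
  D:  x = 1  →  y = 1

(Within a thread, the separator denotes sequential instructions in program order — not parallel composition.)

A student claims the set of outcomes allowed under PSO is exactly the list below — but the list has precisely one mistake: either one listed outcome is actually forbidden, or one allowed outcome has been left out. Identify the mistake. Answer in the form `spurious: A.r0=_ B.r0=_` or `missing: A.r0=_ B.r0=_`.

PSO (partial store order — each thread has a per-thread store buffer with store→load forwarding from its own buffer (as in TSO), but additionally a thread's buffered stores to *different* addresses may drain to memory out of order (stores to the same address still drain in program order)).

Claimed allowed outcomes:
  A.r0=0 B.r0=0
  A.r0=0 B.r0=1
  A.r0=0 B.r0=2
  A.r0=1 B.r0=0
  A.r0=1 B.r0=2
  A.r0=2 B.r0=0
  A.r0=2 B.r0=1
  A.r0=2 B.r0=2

outcome vector order: (A.r0,B.r0)
PSO: 9 outcomes — {0/0, 0/1, 0/2, 1/0, 1/1, 1/2, 2/0, 2/1, 2/2}
PSO∖claimed = {1/1}

missing: A.r0=1 B.r0=1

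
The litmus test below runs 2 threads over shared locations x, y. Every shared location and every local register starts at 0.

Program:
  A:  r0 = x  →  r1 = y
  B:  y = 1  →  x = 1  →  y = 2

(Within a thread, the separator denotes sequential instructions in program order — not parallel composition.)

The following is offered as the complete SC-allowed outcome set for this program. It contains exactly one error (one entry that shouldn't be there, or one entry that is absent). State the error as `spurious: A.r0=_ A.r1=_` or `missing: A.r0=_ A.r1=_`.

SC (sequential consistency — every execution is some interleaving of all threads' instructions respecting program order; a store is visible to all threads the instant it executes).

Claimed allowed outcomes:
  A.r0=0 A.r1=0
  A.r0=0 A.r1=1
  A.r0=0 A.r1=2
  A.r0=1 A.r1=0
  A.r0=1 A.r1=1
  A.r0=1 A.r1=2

outcome vector order: (A.r0,A.r1)
[SC] allowed = {00, 01, 02, 11, 12}
claimed∖SC = {10}

spurious: A.r0=1 A.r1=0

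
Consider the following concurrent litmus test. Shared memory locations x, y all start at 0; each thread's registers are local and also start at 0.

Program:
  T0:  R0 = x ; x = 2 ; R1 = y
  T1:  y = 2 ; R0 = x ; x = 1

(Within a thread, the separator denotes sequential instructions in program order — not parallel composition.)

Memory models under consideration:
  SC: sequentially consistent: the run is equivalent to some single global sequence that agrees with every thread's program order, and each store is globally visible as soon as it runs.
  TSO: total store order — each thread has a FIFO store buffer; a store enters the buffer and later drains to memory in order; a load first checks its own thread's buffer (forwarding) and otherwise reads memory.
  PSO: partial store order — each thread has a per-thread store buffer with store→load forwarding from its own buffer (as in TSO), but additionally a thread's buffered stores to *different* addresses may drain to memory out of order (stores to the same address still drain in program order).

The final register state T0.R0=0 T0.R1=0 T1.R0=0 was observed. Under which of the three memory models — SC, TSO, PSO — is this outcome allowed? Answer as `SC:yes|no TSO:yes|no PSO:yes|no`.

SC:no TSO:yes PSO:yes

outcome vector order: (T0.R0,T0.R1,T1.R0)
SC: 4 outcomes — {002, 020, 022, 120}
TSO: 5 outcomes — {000, 002, 020, 022, 120}
PSO: 6 outcomes — {000, 002, 020, 022, 100, 120}
target 000 ∈ {TSO,PSO}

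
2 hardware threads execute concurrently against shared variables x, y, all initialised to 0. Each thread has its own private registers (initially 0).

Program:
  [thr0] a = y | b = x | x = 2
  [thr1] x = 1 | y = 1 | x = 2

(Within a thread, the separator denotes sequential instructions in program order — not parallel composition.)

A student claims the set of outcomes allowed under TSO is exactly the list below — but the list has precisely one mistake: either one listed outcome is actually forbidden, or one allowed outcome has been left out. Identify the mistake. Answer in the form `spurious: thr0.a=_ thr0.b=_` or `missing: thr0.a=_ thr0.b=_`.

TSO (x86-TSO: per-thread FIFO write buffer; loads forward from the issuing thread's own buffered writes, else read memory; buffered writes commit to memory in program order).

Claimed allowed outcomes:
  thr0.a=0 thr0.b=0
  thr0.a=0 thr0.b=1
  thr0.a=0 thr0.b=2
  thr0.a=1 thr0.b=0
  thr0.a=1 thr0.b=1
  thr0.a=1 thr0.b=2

spurious: thr0.a=1 thr0.b=0

outcome vector order: (thr0.a,thr0.b)
TSO: 5 outcomes — {0/0; 0/1; 0/2; 1/1; 1/2}
claimed∖TSO = {1/0}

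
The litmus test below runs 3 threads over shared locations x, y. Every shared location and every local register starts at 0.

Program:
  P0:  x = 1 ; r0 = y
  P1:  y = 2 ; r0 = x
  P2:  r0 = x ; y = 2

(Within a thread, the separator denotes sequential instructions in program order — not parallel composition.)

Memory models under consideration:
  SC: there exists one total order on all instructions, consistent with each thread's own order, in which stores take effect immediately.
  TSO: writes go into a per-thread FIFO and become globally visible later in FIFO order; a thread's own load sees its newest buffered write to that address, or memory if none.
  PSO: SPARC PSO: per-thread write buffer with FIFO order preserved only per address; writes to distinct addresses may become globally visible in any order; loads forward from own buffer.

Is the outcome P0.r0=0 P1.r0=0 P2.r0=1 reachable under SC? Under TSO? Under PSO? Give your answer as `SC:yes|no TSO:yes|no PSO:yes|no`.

outcome vector order: (P0.r0,P1.r0,P2.r0)
under SC → 010, 011, 200, 201, 210, 211
under TSO → 000, 001, 010, 011, 200, 201, 210, 211
under PSO → 000, 001, 010, 011, 200, 201, 210, 211
target 001 ∈ {TSO,PSO}

SC:no TSO:yes PSO:yes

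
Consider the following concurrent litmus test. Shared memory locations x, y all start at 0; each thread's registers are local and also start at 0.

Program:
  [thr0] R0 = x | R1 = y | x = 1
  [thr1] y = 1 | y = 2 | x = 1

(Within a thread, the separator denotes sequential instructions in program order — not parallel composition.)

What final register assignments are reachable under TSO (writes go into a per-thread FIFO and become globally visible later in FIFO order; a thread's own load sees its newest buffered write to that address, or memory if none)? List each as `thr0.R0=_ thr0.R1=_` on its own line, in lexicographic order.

outcome vector order: (thr0.R0,thr0.R1)
|TSO outcomes| = 4

thr0.R0=0 thr0.R1=0
thr0.R0=0 thr0.R1=1
thr0.R0=0 thr0.R1=2
thr0.R0=1 thr0.R1=2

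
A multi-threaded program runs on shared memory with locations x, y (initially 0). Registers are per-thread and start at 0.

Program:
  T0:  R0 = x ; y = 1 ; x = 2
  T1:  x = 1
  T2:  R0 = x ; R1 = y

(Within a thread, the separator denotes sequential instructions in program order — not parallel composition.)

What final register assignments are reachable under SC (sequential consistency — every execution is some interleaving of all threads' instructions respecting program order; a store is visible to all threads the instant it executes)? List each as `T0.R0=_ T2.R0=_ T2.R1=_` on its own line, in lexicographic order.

outcome vector order: (T0.R0,T2.R0,T2.R1)
|SC outcomes| = 10

T0.R0=0 T2.R0=0 T2.R1=0
T0.R0=0 T2.R0=0 T2.R1=1
T0.R0=0 T2.R0=1 T2.R1=0
T0.R0=0 T2.R0=1 T2.R1=1
T0.R0=0 T2.R0=2 T2.R1=1
T0.R0=1 T2.R0=0 T2.R1=0
T0.R0=1 T2.R0=0 T2.R1=1
T0.R0=1 T2.R0=1 T2.R1=0
T0.R0=1 T2.R0=1 T2.R1=1
T0.R0=1 T2.R0=2 T2.R1=1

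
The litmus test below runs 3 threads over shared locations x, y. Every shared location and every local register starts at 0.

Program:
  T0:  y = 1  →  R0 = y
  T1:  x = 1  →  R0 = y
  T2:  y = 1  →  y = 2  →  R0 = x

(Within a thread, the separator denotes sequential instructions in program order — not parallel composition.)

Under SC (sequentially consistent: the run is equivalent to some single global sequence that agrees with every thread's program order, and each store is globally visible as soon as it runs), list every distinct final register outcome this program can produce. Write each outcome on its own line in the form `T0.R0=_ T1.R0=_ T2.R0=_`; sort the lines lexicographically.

outcome vector order: (T0.R0,T1.R0,T2.R0)
|SC outcomes| = 9

T0.R0=1 T1.R0=0 T2.R0=1
T0.R0=1 T1.R0=1 T2.R0=0
T0.R0=1 T1.R0=1 T2.R0=1
T0.R0=1 T1.R0=2 T2.R0=0
T0.R0=1 T1.R0=2 T2.R0=1
T0.R0=2 T1.R0=0 T2.R0=1
T0.R0=2 T1.R0=1 T2.R0=1
T0.R0=2 T1.R0=2 T2.R0=0
T0.R0=2 T1.R0=2 T2.R0=1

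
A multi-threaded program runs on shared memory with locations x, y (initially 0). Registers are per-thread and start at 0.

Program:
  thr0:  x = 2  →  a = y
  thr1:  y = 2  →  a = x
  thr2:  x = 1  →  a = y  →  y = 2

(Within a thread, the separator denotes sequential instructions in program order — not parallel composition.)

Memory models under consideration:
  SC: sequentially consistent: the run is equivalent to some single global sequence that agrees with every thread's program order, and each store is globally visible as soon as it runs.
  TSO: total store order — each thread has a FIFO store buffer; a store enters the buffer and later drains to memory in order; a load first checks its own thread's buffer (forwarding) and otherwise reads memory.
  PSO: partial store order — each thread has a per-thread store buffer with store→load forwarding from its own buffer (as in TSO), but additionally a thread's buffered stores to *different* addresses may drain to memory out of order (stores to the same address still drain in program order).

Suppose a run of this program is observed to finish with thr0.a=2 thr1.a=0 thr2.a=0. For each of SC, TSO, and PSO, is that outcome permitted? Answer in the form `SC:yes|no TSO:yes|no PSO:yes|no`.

SC:no TSO:yes PSO:yes

outcome vector order: (thr0.a,thr1.a,thr2.a)
SC (9): 0/1/0; 0/1/2; 0/2/0; 0/2/2; 2/0/2; 2/1/0; 2/1/2; 2/2/0; 2/2/2
TSO (12): 0/0/0; 0/0/2; 0/1/0; 0/1/2; 0/2/0; 0/2/2; 2/0/0; 2/0/2; 2/1/0; 2/1/2; 2/2/0; 2/2/2
PSO (12): 0/0/0; 0/0/2; 0/1/0; 0/1/2; 0/2/0; 0/2/2; 2/0/0; 2/0/2; 2/1/0; 2/1/2; 2/2/0; 2/2/2
target 2/0/0 ∈ {TSO,PSO}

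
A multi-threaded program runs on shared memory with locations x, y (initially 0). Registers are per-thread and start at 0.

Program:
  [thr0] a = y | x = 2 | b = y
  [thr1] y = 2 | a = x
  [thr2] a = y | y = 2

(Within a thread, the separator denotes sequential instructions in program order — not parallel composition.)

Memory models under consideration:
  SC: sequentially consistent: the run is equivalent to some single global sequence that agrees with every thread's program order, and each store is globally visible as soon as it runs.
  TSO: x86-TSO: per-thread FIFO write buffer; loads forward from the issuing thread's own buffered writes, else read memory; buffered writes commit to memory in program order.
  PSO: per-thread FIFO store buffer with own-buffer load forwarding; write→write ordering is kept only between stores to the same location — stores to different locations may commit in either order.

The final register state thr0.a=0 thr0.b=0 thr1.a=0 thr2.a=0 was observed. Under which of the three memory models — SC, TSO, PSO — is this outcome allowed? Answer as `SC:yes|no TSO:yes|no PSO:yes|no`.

outcome vector order: (thr0.a,thr0.b,thr1.a,thr2.a)
under SC → 0/0/2/0 0/0/2/2 0/2/0/0 0/2/0/2 0/2/2/0 0/2/2/2 2/2/0/0 2/2/0/2 2/2/2/0 2/2/2/2
under TSO → 0/0/0/0 0/0/0/2 0/0/2/0 0/0/2/2 0/2/0/0 0/2/0/2 0/2/2/0 0/2/2/2 2/2/0/0 2/2/0/2 2/2/2/0 2/2/2/2
under PSO → 0/0/0/0 0/0/0/2 0/0/2/0 0/0/2/2 0/2/0/0 0/2/0/2 0/2/2/0 0/2/2/2 2/2/0/0 2/2/0/2 2/2/2/0 2/2/2/2
target 0/0/0/0 ∈ {TSO,PSO}

SC:no TSO:yes PSO:yes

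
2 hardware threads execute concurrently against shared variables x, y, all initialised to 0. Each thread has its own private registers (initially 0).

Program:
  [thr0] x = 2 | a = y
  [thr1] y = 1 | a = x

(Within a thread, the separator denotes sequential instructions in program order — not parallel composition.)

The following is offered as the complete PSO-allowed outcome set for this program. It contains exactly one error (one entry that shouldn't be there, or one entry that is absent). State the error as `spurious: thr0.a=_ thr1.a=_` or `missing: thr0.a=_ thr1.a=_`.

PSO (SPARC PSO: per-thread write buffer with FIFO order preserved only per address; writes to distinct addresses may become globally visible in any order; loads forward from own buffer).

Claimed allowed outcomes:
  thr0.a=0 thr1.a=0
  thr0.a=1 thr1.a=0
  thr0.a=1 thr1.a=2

outcome vector order: (thr0.a,thr1.a)
PSO (4): <0 0>, <0 2>, <1 0>, <1 2>
PSO∖claimed = {<0 2>}

missing: thr0.a=0 thr1.a=2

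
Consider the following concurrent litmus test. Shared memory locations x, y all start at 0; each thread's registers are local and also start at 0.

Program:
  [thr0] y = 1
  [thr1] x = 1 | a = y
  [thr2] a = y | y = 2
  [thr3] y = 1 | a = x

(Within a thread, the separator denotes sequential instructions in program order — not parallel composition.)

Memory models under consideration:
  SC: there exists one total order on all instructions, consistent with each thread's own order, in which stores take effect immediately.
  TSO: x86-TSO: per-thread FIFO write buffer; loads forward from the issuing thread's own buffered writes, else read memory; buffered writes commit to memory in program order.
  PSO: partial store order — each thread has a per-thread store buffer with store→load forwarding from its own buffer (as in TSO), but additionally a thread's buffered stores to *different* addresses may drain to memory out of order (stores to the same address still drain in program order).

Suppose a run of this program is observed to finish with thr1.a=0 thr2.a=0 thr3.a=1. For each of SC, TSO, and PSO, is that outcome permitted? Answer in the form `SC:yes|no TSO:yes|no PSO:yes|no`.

outcome vector order: (thr1.a,thr2.a,thr3.a)
[SC] allowed = {(0,0,1) (0,1,1) (1,0,0) (1,0,1) (1,1,0) (1,1,1) (2,0,0) (2,0,1) (2,1,0) (2,1,1)}
[TSO] allowed = {(0,0,0) (0,0,1) (0,1,0) (0,1,1) (1,0,0) (1,0,1) (1,1,0) (1,1,1) (2,0,0) (2,0,1) (2,1,0) (2,1,1)}
[PSO] allowed = {(0,0,0) (0,0,1) (0,1,0) (0,1,1) (1,0,0) (1,0,1) (1,1,0) (1,1,1) (2,0,0) (2,0,1) (2,1,0) (2,1,1)}
target (0,0,1) ∈ {SC,TSO,PSO}

SC:yes TSO:yes PSO:yes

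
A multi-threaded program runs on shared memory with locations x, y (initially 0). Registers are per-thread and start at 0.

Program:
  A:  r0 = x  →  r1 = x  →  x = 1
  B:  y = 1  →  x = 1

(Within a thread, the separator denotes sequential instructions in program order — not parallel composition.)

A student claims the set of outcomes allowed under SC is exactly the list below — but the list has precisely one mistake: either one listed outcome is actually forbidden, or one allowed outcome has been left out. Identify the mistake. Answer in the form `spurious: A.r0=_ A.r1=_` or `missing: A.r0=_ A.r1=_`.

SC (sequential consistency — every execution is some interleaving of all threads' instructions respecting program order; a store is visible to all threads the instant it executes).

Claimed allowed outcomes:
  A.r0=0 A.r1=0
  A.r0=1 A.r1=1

outcome vector order: (A.r0,A.r1)
under SC → <0 0>; <0 1>; <1 1>
SC∖claimed = {<0 1>}

missing: A.r0=0 A.r1=1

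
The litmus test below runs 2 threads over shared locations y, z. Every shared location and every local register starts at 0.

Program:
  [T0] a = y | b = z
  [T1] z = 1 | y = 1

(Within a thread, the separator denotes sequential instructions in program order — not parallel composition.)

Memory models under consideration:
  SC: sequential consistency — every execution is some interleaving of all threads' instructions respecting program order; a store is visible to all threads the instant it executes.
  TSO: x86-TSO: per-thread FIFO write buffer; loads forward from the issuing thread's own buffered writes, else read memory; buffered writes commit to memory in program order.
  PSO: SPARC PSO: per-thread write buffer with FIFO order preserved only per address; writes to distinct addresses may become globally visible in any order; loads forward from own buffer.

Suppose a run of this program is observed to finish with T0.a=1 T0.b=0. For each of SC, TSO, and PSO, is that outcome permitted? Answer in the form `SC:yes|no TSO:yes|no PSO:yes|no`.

outcome vector order: (T0.a,T0.b)
SC (3): 00; 01; 11
TSO (3): 00; 01; 11
PSO (4): 00; 01; 10; 11
target 10 ∈ {PSO}

SC:no TSO:no PSO:yes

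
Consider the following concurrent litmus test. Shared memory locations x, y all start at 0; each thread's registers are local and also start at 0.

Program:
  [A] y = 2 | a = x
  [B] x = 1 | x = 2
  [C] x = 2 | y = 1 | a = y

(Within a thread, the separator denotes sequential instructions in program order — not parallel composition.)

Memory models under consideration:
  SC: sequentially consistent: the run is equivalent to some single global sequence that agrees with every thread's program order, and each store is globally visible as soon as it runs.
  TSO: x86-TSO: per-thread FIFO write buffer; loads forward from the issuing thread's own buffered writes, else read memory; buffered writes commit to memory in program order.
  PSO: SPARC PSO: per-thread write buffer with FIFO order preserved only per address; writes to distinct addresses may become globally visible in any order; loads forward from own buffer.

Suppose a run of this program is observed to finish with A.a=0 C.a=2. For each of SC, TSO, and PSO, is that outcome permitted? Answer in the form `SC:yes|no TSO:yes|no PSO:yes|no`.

SC:no TSO:yes PSO:yes

outcome vector order: (A.a,C.a)
under SC → <0 1>, <1 1>, <1 2>, <2 1>, <2 2>
under TSO → <0 1>, <0 2>, <1 1>, <1 2>, <2 1>, <2 2>
under PSO → <0 1>, <0 2>, <1 1>, <1 2>, <2 1>, <2 2>
target <0 2> ∈ {TSO,PSO}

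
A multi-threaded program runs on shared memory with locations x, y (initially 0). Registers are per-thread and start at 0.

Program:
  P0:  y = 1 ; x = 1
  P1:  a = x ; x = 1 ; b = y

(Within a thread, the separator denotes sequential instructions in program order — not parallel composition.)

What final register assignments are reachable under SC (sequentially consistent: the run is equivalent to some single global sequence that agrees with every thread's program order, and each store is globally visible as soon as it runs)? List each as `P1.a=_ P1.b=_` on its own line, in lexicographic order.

P1.a=0 P1.b=0
P1.a=0 P1.b=1
P1.a=1 P1.b=1

outcome vector order: (P1.a,P1.b)
|SC outcomes| = 3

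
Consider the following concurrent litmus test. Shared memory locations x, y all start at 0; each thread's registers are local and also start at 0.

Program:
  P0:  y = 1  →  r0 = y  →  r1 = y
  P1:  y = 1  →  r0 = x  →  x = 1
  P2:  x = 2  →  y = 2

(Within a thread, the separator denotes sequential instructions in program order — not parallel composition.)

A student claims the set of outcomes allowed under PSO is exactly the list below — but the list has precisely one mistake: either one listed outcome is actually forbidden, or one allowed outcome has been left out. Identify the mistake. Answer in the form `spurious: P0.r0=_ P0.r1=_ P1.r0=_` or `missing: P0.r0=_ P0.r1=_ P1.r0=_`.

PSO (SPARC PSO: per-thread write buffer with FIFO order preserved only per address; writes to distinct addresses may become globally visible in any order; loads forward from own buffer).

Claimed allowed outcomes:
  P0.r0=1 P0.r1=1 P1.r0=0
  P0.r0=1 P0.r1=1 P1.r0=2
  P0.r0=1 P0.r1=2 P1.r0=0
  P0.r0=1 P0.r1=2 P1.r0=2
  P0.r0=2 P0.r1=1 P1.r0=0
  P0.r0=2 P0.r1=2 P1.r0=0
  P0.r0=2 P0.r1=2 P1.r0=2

outcome vector order: (P0.r0,P0.r1,P1.r0)
PSO (8): 110 112 120 122 210 212 220 222
PSO∖claimed = {212}

missing: P0.r0=2 P0.r1=1 P1.r0=2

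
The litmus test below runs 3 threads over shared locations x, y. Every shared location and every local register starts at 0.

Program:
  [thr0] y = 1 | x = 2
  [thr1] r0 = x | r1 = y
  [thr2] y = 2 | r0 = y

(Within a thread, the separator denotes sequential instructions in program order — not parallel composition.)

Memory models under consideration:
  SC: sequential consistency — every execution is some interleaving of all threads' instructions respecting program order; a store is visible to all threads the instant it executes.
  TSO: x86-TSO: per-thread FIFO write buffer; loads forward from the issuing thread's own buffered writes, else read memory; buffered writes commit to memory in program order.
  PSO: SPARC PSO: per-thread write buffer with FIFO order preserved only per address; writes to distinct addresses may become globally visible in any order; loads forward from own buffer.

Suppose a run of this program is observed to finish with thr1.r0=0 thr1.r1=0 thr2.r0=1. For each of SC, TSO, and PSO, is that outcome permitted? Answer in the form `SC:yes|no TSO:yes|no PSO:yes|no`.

outcome vector order: (thr1.r0,thr1.r1,thr2.r0)
[SC] allowed = {001 002 011 012 021 022 211 212 222}
[TSO] allowed = {001 002 011 012 021 022 211 212 222}
[PSO] allowed = {001 002 011 012 021 022 201 202 211 212 221 222}
target 001 ∈ {SC,TSO,PSO}

SC:yes TSO:yes PSO:yes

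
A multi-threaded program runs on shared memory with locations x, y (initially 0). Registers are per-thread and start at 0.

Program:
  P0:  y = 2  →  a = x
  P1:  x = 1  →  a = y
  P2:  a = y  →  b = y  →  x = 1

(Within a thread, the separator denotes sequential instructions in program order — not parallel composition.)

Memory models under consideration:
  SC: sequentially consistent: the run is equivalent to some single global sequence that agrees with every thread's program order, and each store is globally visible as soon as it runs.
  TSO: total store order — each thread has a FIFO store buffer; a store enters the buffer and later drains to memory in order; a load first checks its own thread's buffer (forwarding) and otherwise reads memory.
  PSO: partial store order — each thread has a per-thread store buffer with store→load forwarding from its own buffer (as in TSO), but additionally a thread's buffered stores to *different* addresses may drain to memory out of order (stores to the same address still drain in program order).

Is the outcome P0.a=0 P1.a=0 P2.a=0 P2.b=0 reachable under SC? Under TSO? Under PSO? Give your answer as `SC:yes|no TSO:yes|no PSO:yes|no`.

SC:no TSO:yes PSO:yes

outcome vector order: (P0.a,P1.a,P2.a,P2.b)
SC (9): 0/2/0/0, 0/2/0/2, 0/2/2/2, 1/0/0/0, 1/0/0/2, 1/0/2/2, 1/2/0/0, 1/2/0/2, 1/2/2/2
TSO (12): 0/0/0/0, 0/0/0/2, 0/0/2/2, 0/2/0/0, 0/2/0/2, 0/2/2/2, 1/0/0/0, 1/0/0/2, 1/0/2/2, 1/2/0/0, 1/2/0/2, 1/2/2/2
PSO (12): 0/0/0/0, 0/0/0/2, 0/0/2/2, 0/2/0/0, 0/2/0/2, 0/2/2/2, 1/0/0/0, 1/0/0/2, 1/0/2/2, 1/2/0/0, 1/2/0/2, 1/2/2/2
target 0/0/0/0 ∈ {TSO,PSO}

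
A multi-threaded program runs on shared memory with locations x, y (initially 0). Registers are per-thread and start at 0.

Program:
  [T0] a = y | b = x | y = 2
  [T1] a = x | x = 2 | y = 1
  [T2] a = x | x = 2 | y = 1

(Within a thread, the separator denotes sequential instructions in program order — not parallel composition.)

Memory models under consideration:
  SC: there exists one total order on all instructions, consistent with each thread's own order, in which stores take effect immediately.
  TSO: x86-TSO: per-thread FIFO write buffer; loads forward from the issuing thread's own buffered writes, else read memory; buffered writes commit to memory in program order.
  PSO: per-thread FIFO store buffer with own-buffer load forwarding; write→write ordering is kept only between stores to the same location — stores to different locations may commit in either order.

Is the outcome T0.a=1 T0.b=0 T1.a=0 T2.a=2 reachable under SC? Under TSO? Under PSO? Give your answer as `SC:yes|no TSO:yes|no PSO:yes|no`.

SC:no TSO:no PSO:yes

outcome vector order: (T0.a,T0.b,T1.a,T2.a)
under SC → (0,0,0,0); (0,0,0,2); (0,0,2,0); (0,2,0,0); (0,2,0,2); (0,2,2,0); (1,2,0,0); (1,2,0,2); (1,2,2,0)
under TSO → (0,0,0,0); (0,0,0,2); (0,0,2,0); (0,2,0,0); (0,2,0,2); (0,2,2,0); (1,2,0,0); (1,2,0,2); (1,2,2,0)
under PSO → (0,0,0,0); (0,0,0,2); (0,0,2,0); (0,2,0,0); (0,2,0,2); (0,2,2,0); (1,0,0,0); (1,0,0,2); (1,0,2,0); (1,2,0,0); (1,2,0,2); (1,2,2,0)
target (1,0,0,2) ∈ {PSO}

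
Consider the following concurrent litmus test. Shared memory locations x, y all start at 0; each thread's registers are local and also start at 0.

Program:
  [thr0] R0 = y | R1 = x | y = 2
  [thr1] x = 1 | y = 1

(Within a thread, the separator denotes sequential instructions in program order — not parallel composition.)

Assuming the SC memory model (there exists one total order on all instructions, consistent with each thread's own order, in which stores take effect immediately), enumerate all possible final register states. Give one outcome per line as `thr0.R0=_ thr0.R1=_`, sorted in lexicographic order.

thr0.R0=0 thr0.R1=0
thr0.R0=0 thr0.R1=1
thr0.R0=1 thr0.R1=1

outcome vector order: (thr0.R0,thr0.R1)
|SC outcomes| = 3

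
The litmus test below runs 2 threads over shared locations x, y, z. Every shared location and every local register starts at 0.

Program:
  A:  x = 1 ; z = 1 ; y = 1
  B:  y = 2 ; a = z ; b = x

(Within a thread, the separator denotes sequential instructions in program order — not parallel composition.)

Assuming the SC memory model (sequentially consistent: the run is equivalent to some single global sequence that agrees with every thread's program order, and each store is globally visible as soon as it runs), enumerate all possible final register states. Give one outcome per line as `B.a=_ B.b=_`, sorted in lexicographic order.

B.a=0 B.b=0
B.a=0 B.b=1
B.a=1 B.b=1

outcome vector order: (B.a,B.b)
|SC outcomes| = 3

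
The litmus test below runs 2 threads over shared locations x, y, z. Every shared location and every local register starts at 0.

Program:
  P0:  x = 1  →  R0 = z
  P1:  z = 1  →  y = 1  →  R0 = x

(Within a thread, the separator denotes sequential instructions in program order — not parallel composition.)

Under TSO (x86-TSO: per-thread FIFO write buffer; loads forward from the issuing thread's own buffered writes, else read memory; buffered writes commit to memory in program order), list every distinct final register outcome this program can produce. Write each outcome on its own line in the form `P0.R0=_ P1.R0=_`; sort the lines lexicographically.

outcome vector order: (P0.R0,P1.R0)
|TSO outcomes| = 4

P0.R0=0 P1.R0=0
P0.R0=0 P1.R0=1
P0.R0=1 P1.R0=0
P0.R0=1 P1.R0=1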